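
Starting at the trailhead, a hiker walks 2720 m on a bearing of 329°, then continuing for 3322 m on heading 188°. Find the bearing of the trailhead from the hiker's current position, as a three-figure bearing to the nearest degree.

063°

Leg 1 (329°, 2720 m): east 2720 sin 329° = -1400.90, north 2720 cos 329° = 2331.50
Leg 2 (188°, 3322 m): east 3322 sin 188° = -462.33, north 3322 cos 188° = -3289.67
Net displacement: -1863.24 east, -958.18 north. Direction back to start is (1863.24, 958.18): bearing = atan2(1863.24, 958.18) mod 360° = 62.79° ≈ 063°.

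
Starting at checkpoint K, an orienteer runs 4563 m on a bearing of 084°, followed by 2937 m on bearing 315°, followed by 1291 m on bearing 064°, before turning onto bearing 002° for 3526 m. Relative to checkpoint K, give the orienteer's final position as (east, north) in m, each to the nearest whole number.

Leg 1 (084°, 4563 m): east 4563 sin 84° = 4538.00, north 4563 cos 84° = 476.96
Leg 2 (315°, 2937 m): east 2937 sin 315° = -2076.77, north 2937 cos 315° = 2076.77
Leg 3 (064°, 1291 m): east 1291 sin 64° = 1160.34, north 1291 cos 64° = 565.94
Leg 4 (002°, 3526 m): east 3526 sin 2° = 123.06, north 3526 cos 2° = 3523.85
Summing: 3744.63 m east, 6643.53 m north → (3745, 6644).

(3745, 6644)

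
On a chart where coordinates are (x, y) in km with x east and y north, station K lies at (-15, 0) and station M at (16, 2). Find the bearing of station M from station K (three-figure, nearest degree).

Δeast = 16 − -15 = 31.00; Δnorth = 2 − 0 = 2.00.
Bearing = atan2(Δeast, Δnorth) mod 360° = 86.31° ≈ 086°.

086°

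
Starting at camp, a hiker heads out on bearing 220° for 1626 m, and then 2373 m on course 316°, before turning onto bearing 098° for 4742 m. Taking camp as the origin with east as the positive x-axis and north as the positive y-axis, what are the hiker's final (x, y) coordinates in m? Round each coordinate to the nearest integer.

(2002, -199)

Leg 1 (220°, 1626 m): east 1626 sin 220° = -1045.17, north 1626 cos 220° = -1245.59
Leg 2 (316°, 2373 m): east 2373 sin 316° = -1648.42, north 2373 cos 316° = 1706.99
Leg 3 (098°, 4742 m): east 4742 sin 98° = 4695.85, north 4742 cos 98° = -659.96
Summing: 2002.25 m east, -198.55 m north → (2002, -199).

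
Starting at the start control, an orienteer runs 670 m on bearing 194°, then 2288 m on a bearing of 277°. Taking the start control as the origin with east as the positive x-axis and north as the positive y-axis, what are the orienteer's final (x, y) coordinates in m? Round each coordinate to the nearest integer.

Leg 1 (194°, 670 m): east 670 sin 194° = -162.09, north 670 cos 194° = -650.10
Leg 2 (277°, 2288 m): east 2288 sin 277° = -2270.95, north 2288 cos 277° = 278.84
Summing: -2433.03 m east, -371.26 m north → (-2433, -371).

(-2433, -371)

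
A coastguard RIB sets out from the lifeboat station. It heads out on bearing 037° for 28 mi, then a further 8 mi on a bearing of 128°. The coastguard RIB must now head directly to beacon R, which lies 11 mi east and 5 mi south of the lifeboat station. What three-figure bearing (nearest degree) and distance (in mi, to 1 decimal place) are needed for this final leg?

Leg 1 (037°, 28 mi): east 28 sin 37° = 16.85, north 28 cos 37° = 22.36
Leg 2 (128°, 8 mi): east 8 sin 128° = 6.30, north 8 cos 128° = -4.93
Current position: (23.15, 17.44). Target: (11, -5). Remaining: Δeast = -12.15, Δnorth = -22.44.
Bearing = atan2(-12.15, -22.44) mod 360° = 208.45°; distance = √((-12.15)² + (-22.44)²) = 25.517 mi.

208°, 25.5 mi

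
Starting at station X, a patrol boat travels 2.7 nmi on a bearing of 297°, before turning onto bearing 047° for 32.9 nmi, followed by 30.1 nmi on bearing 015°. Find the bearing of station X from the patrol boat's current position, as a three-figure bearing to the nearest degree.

Leg 1 (297°, 2.7 nmi): east 2.7 sin 297° = -2.41, north 2.7 cos 297° = 1.23
Leg 2 (047°, 32.9 nmi): east 32.9 sin 47° = 24.06, north 32.9 cos 47° = 22.44
Leg 3 (015°, 30.1 nmi): east 30.1 sin 15° = 7.79, north 30.1 cos 15° = 29.07
Net displacement: 29.45 east, 52.74 north. Direction back to start is (-29.45, -52.74): bearing = atan2(-29.45, -52.74) mod 360° = 209.18° ≈ 209°.

209°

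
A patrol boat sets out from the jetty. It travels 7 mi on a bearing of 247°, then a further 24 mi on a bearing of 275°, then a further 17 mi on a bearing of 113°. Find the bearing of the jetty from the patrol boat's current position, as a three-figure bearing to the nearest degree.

064°

Leg 1 (247°, 7 mi): east 7 sin 247° = -6.44, north 7 cos 247° = -2.74
Leg 2 (275°, 24 mi): east 24 sin 275° = -23.91, north 24 cos 275° = 2.09
Leg 3 (113°, 17 mi): east 17 sin 113° = 15.65, north 17 cos 113° = -6.64
Net displacement: -14.70 east, -7.29 north. Direction back to start is (14.70, 7.29): bearing = atan2(14.70, 7.29) mod 360° = 63.64° ≈ 064°.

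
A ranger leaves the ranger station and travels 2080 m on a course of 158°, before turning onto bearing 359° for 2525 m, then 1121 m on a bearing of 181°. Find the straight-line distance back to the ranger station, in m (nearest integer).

887 m

Leg 1 (158°, 2080 m): east 2080 sin 158° = 779.18, north 2080 cos 158° = -1928.54
Leg 2 (359°, 2525 m): east 2525 sin 359° = -44.07, north 2525 cos 359° = 2524.62
Leg 3 (181°, 1121 m): east 1121 sin 181° = -19.56, north 1121 cos 181° = -1120.83
Net: 715.55 east, -524.76 north. Distance = √((715.55)² + (-524.76)²) = 887.345 m.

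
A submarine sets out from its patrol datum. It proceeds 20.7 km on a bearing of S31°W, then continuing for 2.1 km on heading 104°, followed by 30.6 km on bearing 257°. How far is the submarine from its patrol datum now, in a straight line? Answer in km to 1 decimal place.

45.9 km

Leg 1 (S31°W, 20.7 km): east 20.7 sin 211° = -10.66, north 20.7 cos 211° = -17.74
Leg 2 (104°, 2.1 km): east 2.1 sin 104° = 2.04, north 2.1 cos 104° = -0.51
Leg 3 (257°, 30.6 km): east 30.6 sin 257° = -29.82, north 30.6 cos 257° = -6.88
Net: -38.44 east, -25.13 north. Distance = √((-38.44)² + (-25.13)²) = 45.928 km.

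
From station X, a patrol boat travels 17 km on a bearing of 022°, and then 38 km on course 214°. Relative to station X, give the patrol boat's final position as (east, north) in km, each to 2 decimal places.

Leg 1 (022°, 17 km): east 17 sin 22° = 6.37, north 17 cos 22° = 15.76
Leg 2 (214°, 38 km): east 38 sin 214° = -21.25, north 38 cos 214° = -31.50
Summing: -14.88 km east, -15.74 km north → (-14.88, -15.74).

(-14.88, -15.74)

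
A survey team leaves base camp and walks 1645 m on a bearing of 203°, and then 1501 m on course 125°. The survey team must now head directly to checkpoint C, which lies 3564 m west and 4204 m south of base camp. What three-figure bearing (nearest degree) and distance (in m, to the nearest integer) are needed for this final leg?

246°, 4536 m

Leg 1 (203°, 1645 m): east 1645 sin 203° = -642.75, north 1645 cos 203° = -1514.23
Leg 2 (125°, 1501 m): east 1501 sin 125° = 1229.55, north 1501 cos 125° = -860.94
Current position: (586.79, -2375.17). Target: (-3564, -4204). Remaining: Δeast = -4150.79, Δnorth = -1828.83.
Bearing = atan2(-4150.79, -1828.83) mod 360° = 246.22°; distance = √((-4150.79)² + (-1828.83)²) = 4535.826 m.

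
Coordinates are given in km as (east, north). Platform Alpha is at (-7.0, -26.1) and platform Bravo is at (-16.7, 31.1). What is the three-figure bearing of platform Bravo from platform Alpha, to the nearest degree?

Δeast = -16.7 − -7.0 = -9.70; Δnorth = 31.1 − -26.1 = 57.20.
Bearing = atan2(Δeast, Δnorth) mod 360° = 350.38° ≈ 350°.

350°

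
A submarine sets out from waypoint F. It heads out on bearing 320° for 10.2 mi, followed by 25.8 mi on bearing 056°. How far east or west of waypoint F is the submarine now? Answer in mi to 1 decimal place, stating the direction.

Leg 1 (320°, 10.2 mi): east 10.2 sin 320° = -6.56, north 10.2 cos 320° = 7.81
Leg 2 (056°, 25.8 mi): east 25.8 sin 56° = 21.39, north 25.8 cos 56° = 14.43
Net east component: 14.83 mi.

14.8 mi east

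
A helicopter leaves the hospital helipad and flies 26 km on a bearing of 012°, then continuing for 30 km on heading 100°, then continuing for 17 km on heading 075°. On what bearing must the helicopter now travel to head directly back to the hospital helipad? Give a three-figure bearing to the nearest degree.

Leg 1 (012°, 26 km): east 26 sin 12° = 5.41, north 26 cos 12° = 25.43
Leg 2 (100°, 30 km): east 30 sin 100° = 29.54, north 30 cos 100° = -5.21
Leg 3 (075°, 17 km): east 17 sin 75° = 16.42, north 17 cos 75° = 4.40
Net displacement: 51.37 east, 24.62 north. Direction back to start is (-51.37, -24.62): bearing = atan2(-51.37, -24.62) mod 360° = 244.39° ≈ 244°.

244°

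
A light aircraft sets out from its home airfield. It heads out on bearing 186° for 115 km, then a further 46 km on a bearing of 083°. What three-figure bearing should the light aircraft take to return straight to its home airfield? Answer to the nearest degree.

343°

Leg 1 (186°, 115 km): east 115 sin 186° = -12.02, north 115 cos 186° = -114.37
Leg 2 (083°, 46 km): east 46 sin 83° = 45.66, north 46 cos 83° = 5.61
Net displacement: 33.64 east, -108.76 north. Direction back to start is (-33.64, 108.76): bearing = atan2(-33.64, 108.76) mod 360° = 342.82° ≈ 343°.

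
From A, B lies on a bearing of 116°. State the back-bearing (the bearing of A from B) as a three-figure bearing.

Back-bearing = 116° + 180° = 296°.

296°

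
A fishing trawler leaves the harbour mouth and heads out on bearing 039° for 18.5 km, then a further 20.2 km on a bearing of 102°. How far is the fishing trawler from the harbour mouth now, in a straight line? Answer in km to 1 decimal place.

Leg 1 (039°, 18.5 km): east 18.5 sin 39° = 11.64, north 18.5 cos 39° = 14.38
Leg 2 (102°, 20.2 km): east 20.2 sin 102° = 19.76, north 20.2 cos 102° = -4.20
Net: 31.40 east, 10.18 north. Distance = √((31.40)² + (10.18)²) = 33.009 km.

33.0 km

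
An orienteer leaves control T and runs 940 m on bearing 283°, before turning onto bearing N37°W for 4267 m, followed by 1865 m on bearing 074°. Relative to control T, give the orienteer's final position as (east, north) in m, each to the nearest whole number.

(-1691, 4133)

Leg 1 (283°, 940 m): east 940 sin 283° = -915.91, north 940 cos 283° = 211.45
Leg 2 (N37°W, 4267 m): east 4267 sin 323° = -2567.94, north 4267 cos 323° = 3407.78
Leg 3 (074°, 1865 m): east 1865 sin 74° = 1792.75, north 1865 cos 74° = 514.06
Summing: -1691.10 m east, 4133.30 m north → (-1691, 4133).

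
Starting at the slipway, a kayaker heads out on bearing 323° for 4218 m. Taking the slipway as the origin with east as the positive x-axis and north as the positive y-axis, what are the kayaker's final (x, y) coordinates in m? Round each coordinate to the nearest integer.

(-2538, 3369)

Leg 1 (323°, 4218 m): east 4218 sin 323° = -2538.46, north 4218 cos 323° = 3368.64
Summing: -2538.46 m east, 3368.64 m north → (-2538, 3369).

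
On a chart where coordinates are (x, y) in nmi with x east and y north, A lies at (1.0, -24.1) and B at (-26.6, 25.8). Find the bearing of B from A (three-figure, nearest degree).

331°

Δeast = -26.6 − 1.0 = -27.60; Δnorth = 25.8 − -24.1 = 49.90.
Bearing = atan2(Δeast, Δnorth) mod 360° = 331.05° ≈ 331°.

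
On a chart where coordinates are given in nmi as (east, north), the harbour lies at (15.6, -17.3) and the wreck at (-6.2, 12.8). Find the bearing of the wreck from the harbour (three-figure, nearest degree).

324°

Δeast = -6.2 − 15.6 = -21.80; Δnorth = 12.8 − -17.3 = 30.10.
Bearing = atan2(Δeast, Δnorth) mod 360° = 324.09° ≈ 324°.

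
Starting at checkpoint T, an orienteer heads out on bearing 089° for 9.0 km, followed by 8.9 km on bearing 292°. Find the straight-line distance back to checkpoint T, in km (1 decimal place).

Leg 1 (089°, 9.0 km): east 9.0 sin 89° = 9.00, north 9.0 cos 89° = 0.16
Leg 2 (292°, 8.9 km): east 8.9 sin 292° = -8.25, north 8.9 cos 292° = 3.33
Net: 0.75 east, 3.49 north. Distance = √((0.75)² + (3.49)²) = 3.570 km.

3.6 km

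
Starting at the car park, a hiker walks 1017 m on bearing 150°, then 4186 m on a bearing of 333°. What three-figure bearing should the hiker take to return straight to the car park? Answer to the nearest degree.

154°

Leg 1 (150°, 1017 m): east 1017 sin 150° = 508.50, north 1017 cos 150° = -880.75
Leg 2 (333°, 4186 m): east 4186 sin 333° = -1900.40, north 4186 cos 333° = 3729.75
Net displacement: -1391.90 east, 2849.01 north. Direction back to start is (1391.90, -2849.01): bearing = atan2(1391.90, -2849.01) mod 360° = 153.96° ≈ 154°.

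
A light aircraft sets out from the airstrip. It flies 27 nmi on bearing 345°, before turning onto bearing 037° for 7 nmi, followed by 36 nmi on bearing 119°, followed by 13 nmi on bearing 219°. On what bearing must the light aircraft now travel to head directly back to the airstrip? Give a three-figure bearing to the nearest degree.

259°

Leg 1 (345°, 27 nmi): east 27 sin 345° = -6.99, north 27 cos 345° = 26.08
Leg 2 (037°, 7 nmi): east 7 sin 37° = 4.21, north 7 cos 37° = 5.59
Leg 3 (119°, 36 nmi): east 36 sin 119° = 31.49, north 36 cos 119° = -17.45
Leg 4 (219°, 13 nmi): east 13 sin 219° = -8.18, north 13 cos 219° = -10.10
Net displacement: 20.53 east, 4.11 north. Direction back to start is (-20.53, -4.11): bearing = atan2(-20.53, -4.11) mod 360° = 258.67° ≈ 259°.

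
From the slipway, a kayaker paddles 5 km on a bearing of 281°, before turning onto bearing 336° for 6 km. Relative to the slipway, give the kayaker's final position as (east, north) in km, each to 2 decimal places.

(-7.35, 6.44)

Leg 1 (281°, 5 km): east 5 sin 281° = -4.91, north 5 cos 281° = 0.95
Leg 2 (336°, 6 km): east 6 sin 336° = -2.44, north 6 cos 336° = 5.48
Summing: -7.35 km east, 6.44 km north → (-7.35, 6.44).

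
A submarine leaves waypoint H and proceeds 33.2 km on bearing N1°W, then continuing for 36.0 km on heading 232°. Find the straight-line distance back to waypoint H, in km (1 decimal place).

31.0 km

Leg 1 (N1°W, 33.2 km): east 33.2 sin 359° = -0.58, north 33.2 cos 359° = 33.19
Leg 2 (232°, 36.0 km): east 36.0 sin 232° = -28.37, north 36.0 cos 232° = -22.16
Net: -28.95 east, 11.03 north. Distance = √((-28.95)² + (11.03)²) = 30.978 km.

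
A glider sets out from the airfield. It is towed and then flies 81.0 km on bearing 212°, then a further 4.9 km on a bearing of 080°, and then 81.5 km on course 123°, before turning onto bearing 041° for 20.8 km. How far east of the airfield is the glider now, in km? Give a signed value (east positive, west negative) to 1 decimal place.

43.9 km

Leg 1 (212°, 81.0 km): east 81.0 sin 212° = -42.92, north 81.0 cos 212° = -68.69
Leg 2 (080°, 4.9 km): east 4.9 sin 80° = 4.83, north 4.9 cos 80° = 0.85
Leg 3 (123°, 81.5 km): east 81.5 sin 123° = 68.35, north 81.5 cos 123° = -44.39
Leg 4 (041°, 20.8 km): east 20.8 sin 41° = 13.65, north 20.8 cos 41° = 15.70
Net east component: 43.90 km.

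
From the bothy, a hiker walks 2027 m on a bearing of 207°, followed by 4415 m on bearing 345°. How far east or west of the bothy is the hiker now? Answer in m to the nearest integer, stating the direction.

2063 m west

Leg 1 (207°, 2027 m): east 2027 sin 207° = -920.24, north 2027 cos 207° = -1806.07
Leg 2 (345°, 4415 m): east 4415 sin 345° = -1142.69, north 4415 cos 345° = 4264.56
Net east component: -2062.92 m.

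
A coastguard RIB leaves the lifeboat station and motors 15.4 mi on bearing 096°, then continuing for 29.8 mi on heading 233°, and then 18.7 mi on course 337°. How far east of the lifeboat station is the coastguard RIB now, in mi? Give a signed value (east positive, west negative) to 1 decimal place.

-15.8 mi

Leg 1 (096°, 15.4 mi): east 15.4 sin 96° = 15.32, north 15.4 cos 96° = -1.61
Leg 2 (233°, 29.8 mi): east 29.8 sin 233° = -23.80, north 29.8 cos 233° = -17.93
Leg 3 (337°, 18.7 mi): east 18.7 sin 337° = -7.31, north 18.7 cos 337° = 17.21
Net east component: -15.79 mi.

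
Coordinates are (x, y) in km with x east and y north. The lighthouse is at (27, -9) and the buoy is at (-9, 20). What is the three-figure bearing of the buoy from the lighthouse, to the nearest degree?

Δeast = -9 − 27 = -36.00; Δnorth = 20 − -9 = 29.00.
Bearing = atan2(Δeast, Δnorth) mod 360° = 308.85° ≈ 309°.

309°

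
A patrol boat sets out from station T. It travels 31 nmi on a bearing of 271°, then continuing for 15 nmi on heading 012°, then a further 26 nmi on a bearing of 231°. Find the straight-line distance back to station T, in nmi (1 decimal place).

Leg 1 (271°, 31 nmi): east 31 sin 271° = -31.00, north 31 cos 271° = 0.54
Leg 2 (012°, 15 nmi): east 15 sin 12° = 3.12, north 15 cos 12° = 14.67
Leg 3 (231°, 26 nmi): east 26 sin 231° = -20.21, north 26 cos 231° = -16.36
Net: -48.08 east, -1.15 north. Distance = √((-48.08)² + (-1.15)²) = 48.096 nmi.

48.1 nmi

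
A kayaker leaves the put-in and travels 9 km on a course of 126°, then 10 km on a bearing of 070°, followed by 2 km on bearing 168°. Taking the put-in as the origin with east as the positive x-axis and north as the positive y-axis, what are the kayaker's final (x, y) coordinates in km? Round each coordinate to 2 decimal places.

(17.09, -3.83)

Leg 1 (126°, 9 km): east 9 sin 126° = 7.28, north 9 cos 126° = -5.29
Leg 2 (070°, 10 km): east 10 sin 70° = 9.40, north 10 cos 70° = 3.42
Leg 3 (168°, 2 km): east 2 sin 168° = 0.42, north 2 cos 168° = -1.96
Summing: 17.09 km east, -3.83 km north → (17.09, -3.83).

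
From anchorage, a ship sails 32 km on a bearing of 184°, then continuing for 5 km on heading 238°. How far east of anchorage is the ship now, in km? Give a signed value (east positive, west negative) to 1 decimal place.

-6.5 km

Leg 1 (184°, 32 km): east 32 sin 184° = -2.23, north 32 cos 184° = -31.92
Leg 2 (238°, 5 km): east 5 sin 238° = -4.24, north 5 cos 238° = -2.65
Net east component: -6.47 km.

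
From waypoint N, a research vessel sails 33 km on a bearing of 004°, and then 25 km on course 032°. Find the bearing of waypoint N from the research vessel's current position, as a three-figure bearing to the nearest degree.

Leg 1 (004°, 33 km): east 33 sin 4° = 2.30, north 33 cos 4° = 32.92
Leg 2 (032°, 25 km): east 25 sin 32° = 13.25, north 25 cos 32° = 21.20
Net displacement: 15.55 east, 54.12 north. Direction back to start is (-15.55, -54.12): bearing = atan2(-15.55, -54.12) mod 360° = 196.03° ≈ 196°.

196°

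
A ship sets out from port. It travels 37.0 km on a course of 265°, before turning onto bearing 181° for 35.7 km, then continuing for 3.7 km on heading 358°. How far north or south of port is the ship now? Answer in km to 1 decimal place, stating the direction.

Leg 1 (265°, 37.0 km): east 37.0 sin 265° = -36.86, north 37.0 cos 265° = -3.22
Leg 2 (181°, 35.7 km): east 35.7 sin 181° = -0.62, north 35.7 cos 181° = -35.69
Leg 3 (358°, 3.7 km): east 3.7 sin 358° = -0.13, north 3.7 cos 358° = 3.70
Net north component: -35.22 km.

35.2 km south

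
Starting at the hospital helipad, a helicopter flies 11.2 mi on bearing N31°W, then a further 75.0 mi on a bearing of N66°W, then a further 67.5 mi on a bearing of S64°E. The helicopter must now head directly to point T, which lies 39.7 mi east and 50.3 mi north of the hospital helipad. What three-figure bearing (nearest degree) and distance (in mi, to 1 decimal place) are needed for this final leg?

Leg 1 (N31°W, 11.2 mi): east 11.2 sin 329° = -5.77, north 11.2 cos 329° = 9.60
Leg 2 (N66°W, 75.0 mi): east 75.0 sin 294° = -68.52, north 75.0 cos 294° = 30.51
Leg 3 (S64°E, 67.5 mi): east 67.5 sin 116° = 60.67, north 67.5 cos 116° = -29.59
Current position: (-13.62, 10.52). Target: (39.7, 50.3). Remaining: Δeast = 53.32, Δnorth = 39.78.
Bearing = atan2(53.32, 39.78) mod 360° = 53.27°; distance = √((53.32)² + (39.78)²) = 66.524 mi.

053°, 66.5 mi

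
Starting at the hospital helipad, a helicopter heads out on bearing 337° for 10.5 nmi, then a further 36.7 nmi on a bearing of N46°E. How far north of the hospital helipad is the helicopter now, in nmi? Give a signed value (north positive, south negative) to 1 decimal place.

Leg 1 (337°, 10.5 nmi): east 10.5 sin 337° = -4.10, north 10.5 cos 337° = 9.67
Leg 2 (N46°E, 36.7 nmi): east 36.7 sin 46° = 26.40, north 36.7 cos 46° = 25.49
Net north component: 35.16 nmi.

35.2 nmi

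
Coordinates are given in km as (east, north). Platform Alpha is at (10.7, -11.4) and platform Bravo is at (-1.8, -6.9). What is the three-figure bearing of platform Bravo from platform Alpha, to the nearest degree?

Δeast = -1.8 − 10.7 = -12.50; Δnorth = -6.9 − -11.4 = 4.50.
Bearing = atan2(Δeast, Δnorth) mod 360° = 289.80° ≈ 290°.

290°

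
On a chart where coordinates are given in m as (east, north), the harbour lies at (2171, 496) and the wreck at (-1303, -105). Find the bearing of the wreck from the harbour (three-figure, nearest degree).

Δeast = -1303 − 2171 = -3474.00; Δnorth = -105 − 496 = -601.00.
Bearing = atan2(Δeast, Δnorth) mod 360° = 260.19° ≈ 260°.

260°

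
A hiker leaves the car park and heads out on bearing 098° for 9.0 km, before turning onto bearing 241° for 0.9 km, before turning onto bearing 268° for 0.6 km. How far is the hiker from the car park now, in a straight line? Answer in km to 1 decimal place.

Leg 1 (098°, 9.0 km): east 9.0 sin 98° = 8.91, north 9.0 cos 98° = -1.25
Leg 2 (241°, 0.9 km): east 0.9 sin 241° = -0.79, north 0.9 cos 241° = -0.44
Leg 3 (268°, 0.6 km): east 0.6 sin 268° = -0.60, north 0.6 cos 268° = -0.02
Net: 7.53 east, -1.71 north. Distance = √((7.53)² + (-1.71)²) = 7.717 km.

7.7 km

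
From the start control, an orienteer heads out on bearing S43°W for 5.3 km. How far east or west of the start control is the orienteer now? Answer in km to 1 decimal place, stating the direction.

Leg 1 (S43°W, 5.3 km): east 5.3 sin 223° = -3.61, north 5.3 cos 223° = -3.88
Net east component: -3.61 km.

3.6 km west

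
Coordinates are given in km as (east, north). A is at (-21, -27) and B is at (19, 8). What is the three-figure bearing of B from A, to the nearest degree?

049°

Δeast = 19 − -21 = 40.00; Δnorth = 8 − -27 = 35.00.
Bearing = atan2(Δeast, Δnorth) mod 360° = 48.81° ≈ 049°.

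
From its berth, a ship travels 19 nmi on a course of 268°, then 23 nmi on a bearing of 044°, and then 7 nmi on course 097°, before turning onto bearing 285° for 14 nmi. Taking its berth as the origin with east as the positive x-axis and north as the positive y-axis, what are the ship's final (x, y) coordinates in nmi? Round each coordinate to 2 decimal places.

(-9.59, 18.65)

Leg 1 (268°, 19 nmi): east 19 sin 268° = -18.99, north 19 cos 268° = -0.66
Leg 2 (044°, 23 nmi): east 23 sin 44° = 15.98, north 23 cos 44° = 16.54
Leg 3 (097°, 7 nmi): east 7 sin 97° = 6.95, north 7 cos 97° = -0.85
Leg 4 (285°, 14 nmi): east 14 sin 285° = -13.52, north 14 cos 285° = 3.62
Summing: -9.59 nmi east, 18.65 nmi north → (-9.59, 18.65).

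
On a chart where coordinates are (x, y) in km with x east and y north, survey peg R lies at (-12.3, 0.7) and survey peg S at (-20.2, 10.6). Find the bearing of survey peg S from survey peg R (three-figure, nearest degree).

Δeast = -20.2 − -12.3 = -7.90; Δnorth = 10.6 − 0.7 = 9.90.
Bearing = atan2(Δeast, Δnorth) mod 360° = 321.41° ≈ 321°.

321°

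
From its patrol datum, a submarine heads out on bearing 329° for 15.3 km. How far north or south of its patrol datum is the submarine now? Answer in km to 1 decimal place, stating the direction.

13.1 km north

Leg 1 (329°, 15.3 km): east 15.3 sin 329° = -7.88, north 15.3 cos 329° = 13.11
Net north component: 13.11 km.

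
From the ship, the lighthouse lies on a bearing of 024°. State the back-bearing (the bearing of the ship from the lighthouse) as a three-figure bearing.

204°

Back-bearing = 024° + 180° = 204°.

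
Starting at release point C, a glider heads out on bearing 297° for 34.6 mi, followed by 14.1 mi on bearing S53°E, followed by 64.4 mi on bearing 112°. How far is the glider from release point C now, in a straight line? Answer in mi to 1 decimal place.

43.6 mi

Leg 1 (297°, 34.6 mi): east 34.6 sin 297° = -30.83, north 34.6 cos 297° = 15.71
Leg 2 (S53°E, 14.1 mi): east 14.1 sin 127° = 11.26, north 14.1 cos 127° = -8.49
Leg 3 (112°, 64.4 mi): east 64.4 sin 112° = 59.71, north 64.4 cos 112° = -24.12
Net: 40.14 east, -16.90 north. Distance = √((40.14)² + (-16.90)²) = 43.556 mi.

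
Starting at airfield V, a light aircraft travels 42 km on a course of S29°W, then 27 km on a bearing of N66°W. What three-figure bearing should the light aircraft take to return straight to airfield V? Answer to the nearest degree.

060°

Leg 1 (S29°W, 42 km): east 42 sin 209° = -20.36, north 42 cos 209° = -36.73
Leg 2 (N66°W, 27 km): east 27 sin 294° = -24.67, north 27 cos 294° = 10.98
Net displacement: -45.03 east, -25.75 north. Direction back to start is (45.03, 25.75): bearing = atan2(45.03, 25.75) mod 360° = 60.23° ≈ 060°.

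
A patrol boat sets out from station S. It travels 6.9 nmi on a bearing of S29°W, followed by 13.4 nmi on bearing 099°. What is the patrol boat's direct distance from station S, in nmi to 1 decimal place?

Leg 1 (S29°W, 6.9 nmi): east 6.9 sin 209° = -3.35, north 6.9 cos 209° = -6.03
Leg 2 (099°, 13.4 nmi): east 13.4 sin 99° = 13.24, north 13.4 cos 99° = -2.10
Net: 9.89 east, -8.13 north. Distance = √((9.89)² + (-8.13)²) = 12.803 nmi.

12.8 nmi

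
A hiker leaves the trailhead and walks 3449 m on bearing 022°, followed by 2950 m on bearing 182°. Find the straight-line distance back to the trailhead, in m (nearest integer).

Leg 1 (022°, 3449 m): east 3449 sin 22° = 1292.02, north 3449 cos 22° = 3197.86
Leg 2 (182°, 2950 m): east 2950 sin 182° = -102.95, north 2950 cos 182° = -2948.20
Net: 1189.06 east, 249.65 north. Distance = √((1189.06)² + (249.65)²) = 1214.990 m.

1215 m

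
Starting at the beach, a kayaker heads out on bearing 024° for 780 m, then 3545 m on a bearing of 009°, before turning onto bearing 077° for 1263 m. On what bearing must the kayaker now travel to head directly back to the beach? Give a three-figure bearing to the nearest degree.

205°

Leg 1 (024°, 780 m): east 780 sin 24° = 317.25, north 780 cos 24° = 712.57
Leg 2 (009°, 3545 m): east 3545 sin 9° = 554.56, north 3545 cos 9° = 3501.36
Leg 3 (077°, 1263 m): east 1263 sin 77° = 1230.63, north 1263 cos 77° = 284.11
Net displacement: 2102.44 east, 4498.03 north. Direction back to start is (-2102.44, -4498.03): bearing = atan2(-2102.44, -4498.03) mod 360° = 205.05° ≈ 205°.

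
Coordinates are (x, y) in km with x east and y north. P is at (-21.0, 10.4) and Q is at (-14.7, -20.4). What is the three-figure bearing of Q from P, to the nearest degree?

Δeast = -14.7 − -21.0 = 6.30; Δnorth = -20.4 − 10.4 = -30.80.
Bearing = atan2(Δeast, Δnorth) mod 360° = 168.44° ≈ 168°.

168°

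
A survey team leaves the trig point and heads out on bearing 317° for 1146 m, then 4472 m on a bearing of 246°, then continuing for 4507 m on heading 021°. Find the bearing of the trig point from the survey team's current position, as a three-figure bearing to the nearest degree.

Leg 1 (317°, 1146 m): east 1146 sin 317° = -781.57, north 1146 cos 317° = 838.13
Leg 2 (246°, 4472 m): east 4472 sin 246° = -4085.38, north 4472 cos 246° = -1818.93
Leg 3 (021°, 4507 m): east 4507 sin 21° = 1615.16, north 4507 cos 21° = 4207.65
Net displacement: -3251.78 east, 3226.85 north. Direction back to start is (3251.78, -3226.85): bearing = atan2(3251.78, -3226.85) mod 360° = 134.78° ≈ 135°.

135°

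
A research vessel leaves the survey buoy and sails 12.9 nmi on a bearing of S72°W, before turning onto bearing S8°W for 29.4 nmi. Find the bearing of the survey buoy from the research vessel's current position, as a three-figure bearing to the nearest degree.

Leg 1 (S72°W, 12.9 nmi): east 12.9 sin 252° = -12.27, north 12.9 cos 252° = -3.99
Leg 2 (S8°W, 29.4 nmi): east 29.4 sin 188° = -4.09, north 29.4 cos 188° = -29.11
Net displacement: -16.36 east, -33.10 north. Direction back to start is (16.36, 33.10): bearing = atan2(16.36, 33.10) mod 360° = 26.30° ≈ 026°.

026°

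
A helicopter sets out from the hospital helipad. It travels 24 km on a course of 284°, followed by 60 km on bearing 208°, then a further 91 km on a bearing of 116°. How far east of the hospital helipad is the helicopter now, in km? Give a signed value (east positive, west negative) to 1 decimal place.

Leg 1 (284°, 24 km): east 24 sin 284° = -23.29, north 24 cos 284° = 5.81
Leg 2 (208°, 60 km): east 60 sin 208° = -28.17, north 60 cos 208° = -52.98
Leg 3 (116°, 91 km): east 91 sin 116° = 81.79, north 91 cos 116° = -39.89
Net east component: 30.33 km.

30.3 km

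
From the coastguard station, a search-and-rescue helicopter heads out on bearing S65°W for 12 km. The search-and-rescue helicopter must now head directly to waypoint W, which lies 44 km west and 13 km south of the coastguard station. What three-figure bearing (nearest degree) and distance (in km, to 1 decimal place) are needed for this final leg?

257°, 34.1 km

Leg 1 (S65°W, 12 km): east 12 sin 245° = -10.88, north 12 cos 245° = -5.07
Current position: (-10.88, -5.07). Target: (-44, -13). Remaining: Δeast = -33.12, Δnorth = -7.93.
Bearing = atan2(-33.12, -7.93) mod 360° = 256.54°; distance = √((-33.12)² + (-7.93)²) = 34.060 km.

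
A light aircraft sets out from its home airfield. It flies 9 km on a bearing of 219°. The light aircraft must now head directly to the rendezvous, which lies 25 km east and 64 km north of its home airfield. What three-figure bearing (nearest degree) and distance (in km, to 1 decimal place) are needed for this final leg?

Leg 1 (219°, 9 km): east 9 sin 219° = -5.66, north 9 cos 219° = -6.99
Current position: (-5.66, -6.99). Target: (25, 64). Remaining: Δeast = 30.66, Δnorth = 70.99.
Bearing = atan2(30.66, 70.99) mod 360° = 23.36°; distance = √((30.66)² + (70.99)²) = 77.333 km.

023°, 77.3 km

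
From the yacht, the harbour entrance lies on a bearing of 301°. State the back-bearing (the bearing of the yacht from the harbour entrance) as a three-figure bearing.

Back-bearing = 301° − 180° = 121°.

121°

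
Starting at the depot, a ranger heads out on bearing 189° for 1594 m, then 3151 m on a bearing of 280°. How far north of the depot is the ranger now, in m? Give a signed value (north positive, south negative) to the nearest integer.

Leg 1 (189°, 1594 m): east 1594 sin 189° = -249.36, north 1594 cos 189° = -1574.38
Leg 2 (280°, 3151 m): east 3151 sin 280° = -3103.13, north 3151 cos 280° = 547.17
Net north component: -1027.21 m.

-1027 m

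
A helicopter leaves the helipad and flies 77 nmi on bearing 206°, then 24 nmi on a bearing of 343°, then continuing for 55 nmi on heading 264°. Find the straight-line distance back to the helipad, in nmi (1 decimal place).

Leg 1 (206°, 77 nmi): east 77 sin 206° = -33.75, north 77 cos 206° = -69.21
Leg 2 (343°, 24 nmi): east 24 sin 343° = -7.02, north 24 cos 343° = 22.95
Leg 3 (264°, 55 nmi): east 55 sin 264° = -54.70, north 55 cos 264° = -5.75
Net: -95.47 east, -52.00 north. Distance = √((-95.47)² + (-52.00)²) = 108.716 nmi.

108.7 nmi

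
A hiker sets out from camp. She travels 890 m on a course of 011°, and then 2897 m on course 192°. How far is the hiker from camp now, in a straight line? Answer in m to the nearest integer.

2007 m

Leg 1 (011°, 890 m): east 890 sin 11° = 169.82, north 890 cos 11° = 873.65
Leg 2 (192°, 2897 m): east 2897 sin 192° = -602.32, north 2897 cos 192° = -2833.69
Net: -432.50 east, -1960.05 north. Distance = √((-432.50)² + (-1960.05)²) = 2007.196 m.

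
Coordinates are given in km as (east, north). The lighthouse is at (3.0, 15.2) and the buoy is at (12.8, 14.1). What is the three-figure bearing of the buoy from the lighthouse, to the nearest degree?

Δeast = 12.8 − 3.0 = 9.80; Δnorth = 14.1 − 15.2 = -1.10.
Bearing = atan2(Δeast, Δnorth) mod 360° = 96.40° ≈ 096°.

096°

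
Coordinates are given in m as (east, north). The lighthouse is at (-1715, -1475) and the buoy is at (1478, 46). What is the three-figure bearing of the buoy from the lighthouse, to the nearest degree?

Δeast = 1478 − -1715 = 3193.00; Δnorth = 46 − -1475 = 1521.00.
Bearing = atan2(Δeast, Δnorth) mod 360° = 64.53° ≈ 065°.

065°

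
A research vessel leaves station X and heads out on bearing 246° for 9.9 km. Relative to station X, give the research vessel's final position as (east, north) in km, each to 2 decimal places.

Leg 1 (246°, 9.9 km): east 9.9 sin 246° = -9.04, north 9.9 cos 246° = -4.03
Summing: -9.04 km east, -4.03 km north → (-9.04, -4.03).

(-9.04, -4.03)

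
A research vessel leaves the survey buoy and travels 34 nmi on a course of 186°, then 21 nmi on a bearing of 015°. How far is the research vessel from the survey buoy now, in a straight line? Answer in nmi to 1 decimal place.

Leg 1 (186°, 34 nmi): east 34 sin 186° = -3.55, north 34 cos 186° = -33.81
Leg 2 (015°, 21 nmi): east 21 sin 15° = 5.44, north 21 cos 15° = 20.28
Net: 1.88 east, -13.53 north. Distance = √((1.88)² + (-13.53)²) = 13.659 nmi.

13.7 nmi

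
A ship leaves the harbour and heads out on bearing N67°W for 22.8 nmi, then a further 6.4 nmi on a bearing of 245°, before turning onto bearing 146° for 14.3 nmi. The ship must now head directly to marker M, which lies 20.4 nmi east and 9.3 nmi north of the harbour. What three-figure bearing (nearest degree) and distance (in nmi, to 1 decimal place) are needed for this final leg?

069°, 41.9 nmi

Leg 1 (N67°W, 22.8 nmi): east 22.8 sin 293° = -20.99, north 22.8 cos 293° = 8.91
Leg 2 (245°, 6.4 nmi): east 6.4 sin 245° = -5.80, north 6.4 cos 245° = -2.70
Leg 3 (146°, 14.3 nmi): east 14.3 sin 146° = 8.00, north 14.3 cos 146° = -11.86
Current position: (-18.79, -5.65). Target: (20.4, 9.3). Remaining: Δeast = 39.19, Δnorth = 14.95.
Bearing = atan2(39.19, 14.95) mod 360° = 69.12°; distance = √((39.19)² + (14.95)²) = 41.947 nmi.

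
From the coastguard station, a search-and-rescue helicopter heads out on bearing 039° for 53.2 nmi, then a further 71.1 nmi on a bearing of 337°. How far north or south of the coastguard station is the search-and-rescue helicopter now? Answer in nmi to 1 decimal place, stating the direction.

Leg 1 (039°, 53.2 nmi): east 53.2 sin 39° = 33.48, north 53.2 cos 39° = 41.34
Leg 2 (337°, 71.1 nmi): east 71.1 sin 337° = -27.78, north 71.1 cos 337° = 65.45
Net north component: 106.79 nmi.

106.8 nmi north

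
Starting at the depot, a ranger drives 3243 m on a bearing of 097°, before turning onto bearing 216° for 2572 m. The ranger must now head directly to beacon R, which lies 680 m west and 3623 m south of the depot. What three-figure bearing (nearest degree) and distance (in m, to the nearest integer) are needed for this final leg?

244°, 2648 m

Leg 1 (097°, 3243 m): east 3243 sin 97° = 3218.83, north 3243 cos 97° = -395.22
Leg 2 (216°, 2572 m): east 2572 sin 216° = -1511.78, north 2572 cos 216° = -2080.79
Current position: (1707.04, -2476.01). Target: (-680, -3623). Remaining: Δeast = -2387.04, Δnorth = -1146.99.
Bearing = atan2(-2387.04, -1146.99) mod 360° = 244.34°; distance = √((-2387.04)² + (-1146.99)²) = 2648.311 m.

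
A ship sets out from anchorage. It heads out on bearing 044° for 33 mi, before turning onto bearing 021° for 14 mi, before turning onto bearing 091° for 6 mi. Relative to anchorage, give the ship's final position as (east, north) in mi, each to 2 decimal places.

Leg 1 (044°, 33 mi): east 33 sin 44° = 22.92, north 33 cos 44° = 23.74
Leg 2 (021°, 14 mi): east 14 sin 21° = 5.02, north 14 cos 21° = 13.07
Leg 3 (091°, 6 mi): east 6 sin 91° = 6.00, north 6 cos 91° = -0.10
Summing: 33.94 mi east, 36.70 mi north → (33.94, 36.70).

(33.94, 36.70)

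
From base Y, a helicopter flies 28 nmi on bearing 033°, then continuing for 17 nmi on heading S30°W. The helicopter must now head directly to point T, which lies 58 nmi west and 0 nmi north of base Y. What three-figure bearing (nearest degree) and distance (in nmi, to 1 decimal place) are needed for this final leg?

262°, 65.3 nmi

Leg 1 (033°, 28 nmi): east 28 sin 33° = 15.25, north 28 cos 33° = 23.48
Leg 2 (S30°W, 17 nmi): east 17 sin 210° = -8.50, north 17 cos 210° = -14.72
Current position: (6.75, 8.76). Target: (-58, 0). Remaining: Δeast = -64.75, Δnorth = -8.76.
Bearing = atan2(-64.75, -8.76) mod 360° = 262.29°; distance = √((-64.75)² + (-8.76)²) = 65.340 nmi.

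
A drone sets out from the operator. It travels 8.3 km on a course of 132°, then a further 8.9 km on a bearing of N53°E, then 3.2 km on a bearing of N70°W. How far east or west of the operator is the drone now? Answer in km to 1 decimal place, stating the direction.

Leg 1 (132°, 8.3 km): east 8.3 sin 132° = 6.17, north 8.3 cos 132° = -5.55
Leg 2 (N53°E, 8.9 km): east 8.9 sin 53° = 7.11, north 8.9 cos 53° = 5.36
Leg 3 (N70°W, 3.2 km): east 3.2 sin 290° = -3.01, north 3.2 cos 290° = 1.09
Net east component: 10.27 km.

10.3 km east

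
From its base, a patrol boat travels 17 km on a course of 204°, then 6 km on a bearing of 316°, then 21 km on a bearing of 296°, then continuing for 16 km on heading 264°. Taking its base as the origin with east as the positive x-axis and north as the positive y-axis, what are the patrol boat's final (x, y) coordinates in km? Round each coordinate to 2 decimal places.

Leg 1 (204°, 17 km): east 17 sin 204° = -6.91, north 17 cos 204° = -15.53
Leg 2 (316°, 6 km): east 6 sin 316° = -4.17, north 6 cos 316° = 4.32
Leg 3 (296°, 21 km): east 21 sin 296° = -18.87, north 21 cos 296° = 9.21
Leg 4 (264°, 16 km): east 16 sin 264° = -15.91, north 16 cos 264° = -1.67
Summing: -45.87 km east, -3.68 km north → (-45.87, -3.68).

(-45.87, -3.68)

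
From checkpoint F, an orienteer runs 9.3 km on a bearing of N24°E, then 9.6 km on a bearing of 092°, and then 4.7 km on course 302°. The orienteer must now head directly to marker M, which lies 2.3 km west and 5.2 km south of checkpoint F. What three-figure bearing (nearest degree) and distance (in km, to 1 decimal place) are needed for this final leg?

Leg 1 (N24°E, 9.3 km): east 9.3 sin 24° = 3.78, north 9.3 cos 24° = 8.50
Leg 2 (092°, 9.6 km): east 9.6 sin 92° = 9.59, north 9.6 cos 92° = -0.34
Leg 3 (302°, 4.7 km): east 4.7 sin 302° = -3.99, north 4.7 cos 302° = 2.49
Current position: (9.39, 10.65). Target: (-2.3, -5.2). Remaining: Δeast = -11.69, Δnorth = -15.85.
Bearing = atan2(-11.69, -15.85) mod 360° = 216.41°; distance = √((-11.69)² + (-15.85)²) = 19.696 km.

216°, 19.7 km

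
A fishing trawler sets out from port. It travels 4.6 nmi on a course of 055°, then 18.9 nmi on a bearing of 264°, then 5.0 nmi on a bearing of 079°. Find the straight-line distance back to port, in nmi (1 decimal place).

Leg 1 (055°, 4.6 nmi): east 4.6 sin 55° = 3.77, north 4.6 cos 55° = 2.64
Leg 2 (264°, 18.9 nmi): east 18.9 sin 264° = -18.80, north 18.9 cos 264° = -1.98
Leg 3 (079°, 5.0 nmi): east 5.0 sin 79° = 4.91, north 5.0 cos 79° = 0.95
Net: -10.12 east, 1.62 north. Distance = √((-10.12)² + (1.62)²) = 10.249 nmi.

10.2 nmi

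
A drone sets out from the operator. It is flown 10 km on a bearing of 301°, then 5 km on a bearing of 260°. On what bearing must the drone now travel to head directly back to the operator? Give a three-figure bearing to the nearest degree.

108°

Leg 1 (301°, 10 km): east 10 sin 301° = -8.57, north 10 cos 301° = 5.15
Leg 2 (260°, 5 km): east 5 sin 260° = -4.92, north 5 cos 260° = -0.87
Net displacement: -13.50 east, 4.28 north. Direction back to start is (13.50, -4.28): bearing = atan2(13.50, -4.28) mod 360° = 107.60° ≈ 108°.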